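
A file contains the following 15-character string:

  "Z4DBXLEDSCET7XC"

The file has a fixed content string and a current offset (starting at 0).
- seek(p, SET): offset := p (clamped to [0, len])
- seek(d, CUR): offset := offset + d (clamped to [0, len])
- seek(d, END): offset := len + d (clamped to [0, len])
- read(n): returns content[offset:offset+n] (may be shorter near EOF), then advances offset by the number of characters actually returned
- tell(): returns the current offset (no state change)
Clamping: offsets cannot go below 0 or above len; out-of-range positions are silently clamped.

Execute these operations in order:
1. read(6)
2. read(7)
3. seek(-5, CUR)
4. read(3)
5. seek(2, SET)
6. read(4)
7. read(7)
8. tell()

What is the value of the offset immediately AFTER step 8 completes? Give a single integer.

After 1 (read(6)): returned 'Z4DBXL', offset=6
After 2 (read(7)): returned 'EDSCET7', offset=13
After 3 (seek(-5, CUR)): offset=8
After 4 (read(3)): returned 'SCE', offset=11
After 5 (seek(2, SET)): offset=2
After 6 (read(4)): returned 'DBXL', offset=6
After 7 (read(7)): returned 'EDSCET7', offset=13
After 8 (tell()): offset=13

Answer: 13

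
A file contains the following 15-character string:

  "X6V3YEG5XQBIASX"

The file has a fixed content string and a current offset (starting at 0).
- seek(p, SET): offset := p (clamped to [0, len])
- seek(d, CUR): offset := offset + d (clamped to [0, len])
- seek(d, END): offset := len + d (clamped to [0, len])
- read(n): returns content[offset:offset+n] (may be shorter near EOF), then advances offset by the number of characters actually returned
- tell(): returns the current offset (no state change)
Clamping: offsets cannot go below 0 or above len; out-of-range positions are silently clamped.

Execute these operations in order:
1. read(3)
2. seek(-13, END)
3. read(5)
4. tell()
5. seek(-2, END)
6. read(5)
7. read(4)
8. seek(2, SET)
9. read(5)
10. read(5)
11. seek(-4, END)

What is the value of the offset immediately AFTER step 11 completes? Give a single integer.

Answer: 11

Derivation:
After 1 (read(3)): returned 'X6V', offset=3
After 2 (seek(-13, END)): offset=2
After 3 (read(5)): returned 'V3YEG', offset=7
After 4 (tell()): offset=7
After 5 (seek(-2, END)): offset=13
After 6 (read(5)): returned 'SX', offset=15
After 7 (read(4)): returned '', offset=15
After 8 (seek(2, SET)): offset=2
After 9 (read(5)): returned 'V3YEG', offset=7
After 10 (read(5)): returned '5XQBI', offset=12
After 11 (seek(-4, END)): offset=11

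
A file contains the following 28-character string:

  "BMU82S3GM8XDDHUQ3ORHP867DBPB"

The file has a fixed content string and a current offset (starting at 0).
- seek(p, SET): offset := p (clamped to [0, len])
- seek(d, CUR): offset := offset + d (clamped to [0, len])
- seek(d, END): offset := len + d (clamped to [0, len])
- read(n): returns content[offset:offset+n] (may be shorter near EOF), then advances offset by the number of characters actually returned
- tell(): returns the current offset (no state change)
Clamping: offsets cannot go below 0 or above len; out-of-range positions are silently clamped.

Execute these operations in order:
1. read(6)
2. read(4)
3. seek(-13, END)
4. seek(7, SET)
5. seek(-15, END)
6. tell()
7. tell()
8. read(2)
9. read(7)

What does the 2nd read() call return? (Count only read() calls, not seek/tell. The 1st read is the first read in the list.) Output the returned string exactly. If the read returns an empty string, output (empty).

After 1 (read(6)): returned 'BMU82S', offset=6
After 2 (read(4)): returned '3GM8', offset=10
After 3 (seek(-13, END)): offset=15
After 4 (seek(7, SET)): offset=7
After 5 (seek(-15, END)): offset=13
After 6 (tell()): offset=13
After 7 (tell()): offset=13
After 8 (read(2)): returned 'HU', offset=15
After 9 (read(7)): returned 'Q3ORHP8', offset=22

Answer: 3GM8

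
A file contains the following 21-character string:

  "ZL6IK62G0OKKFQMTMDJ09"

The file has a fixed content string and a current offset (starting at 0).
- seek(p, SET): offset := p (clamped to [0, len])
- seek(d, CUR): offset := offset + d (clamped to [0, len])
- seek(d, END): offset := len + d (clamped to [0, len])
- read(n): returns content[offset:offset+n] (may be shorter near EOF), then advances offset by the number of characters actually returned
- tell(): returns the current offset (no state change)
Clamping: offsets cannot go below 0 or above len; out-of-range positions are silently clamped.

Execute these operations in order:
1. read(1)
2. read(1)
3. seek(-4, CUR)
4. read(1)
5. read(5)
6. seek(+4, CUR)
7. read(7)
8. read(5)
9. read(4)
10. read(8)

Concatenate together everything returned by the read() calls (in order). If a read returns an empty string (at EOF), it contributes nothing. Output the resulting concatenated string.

Answer: ZLZL6IK6KKFQMTMDJ09

Derivation:
After 1 (read(1)): returned 'Z', offset=1
After 2 (read(1)): returned 'L', offset=2
After 3 (seek(-4, CUR)): offset=0
After 4 (read(1)): returned 'Z', offset=1
After 5 (read(5)): returned 'L6IK6', offset=6
After 6 (seek(+4, CUR)): offset=10
After 7 (read(7)): returned 'KKFQMTM', offset=17
After 8 (read(5)): returned 'DJ09', offset=21
After 9 (read(4)): returned '', offset=21
After 10 (read(8)): returned '', offset=21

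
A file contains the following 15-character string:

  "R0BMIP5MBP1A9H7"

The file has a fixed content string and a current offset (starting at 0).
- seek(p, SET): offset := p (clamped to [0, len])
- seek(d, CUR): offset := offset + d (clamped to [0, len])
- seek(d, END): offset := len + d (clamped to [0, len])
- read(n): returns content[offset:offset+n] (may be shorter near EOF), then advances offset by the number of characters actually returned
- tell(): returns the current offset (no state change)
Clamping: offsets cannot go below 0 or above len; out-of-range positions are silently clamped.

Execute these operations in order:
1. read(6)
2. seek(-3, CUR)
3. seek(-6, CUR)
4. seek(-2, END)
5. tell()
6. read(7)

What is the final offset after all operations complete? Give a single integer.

After 1 (read(6)): returned 'R0BMIP', offset=6
After 2 (seek(-3, CUR)): offset=3
After 3 (seek(-6, CUR)): offset=0
After 4 (seek(-2, END)): offset=13
After 5 (tell()): offset=13
After 6 (read(7)): returned 'H7', offset=15

Answer: 15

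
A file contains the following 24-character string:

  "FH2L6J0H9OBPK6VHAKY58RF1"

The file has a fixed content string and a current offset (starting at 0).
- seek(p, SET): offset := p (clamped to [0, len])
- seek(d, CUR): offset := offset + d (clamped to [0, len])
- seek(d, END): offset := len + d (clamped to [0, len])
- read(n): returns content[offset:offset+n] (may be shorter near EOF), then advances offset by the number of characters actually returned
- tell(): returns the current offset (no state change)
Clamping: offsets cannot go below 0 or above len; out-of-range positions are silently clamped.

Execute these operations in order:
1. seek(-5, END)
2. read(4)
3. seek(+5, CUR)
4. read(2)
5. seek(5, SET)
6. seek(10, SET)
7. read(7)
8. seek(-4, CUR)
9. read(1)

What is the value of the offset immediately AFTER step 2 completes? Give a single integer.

Answer: 23

Derivation:
After 1 (seek(-5, END)): offset=19
After 2 (read(4)): returned '58RF', offset=23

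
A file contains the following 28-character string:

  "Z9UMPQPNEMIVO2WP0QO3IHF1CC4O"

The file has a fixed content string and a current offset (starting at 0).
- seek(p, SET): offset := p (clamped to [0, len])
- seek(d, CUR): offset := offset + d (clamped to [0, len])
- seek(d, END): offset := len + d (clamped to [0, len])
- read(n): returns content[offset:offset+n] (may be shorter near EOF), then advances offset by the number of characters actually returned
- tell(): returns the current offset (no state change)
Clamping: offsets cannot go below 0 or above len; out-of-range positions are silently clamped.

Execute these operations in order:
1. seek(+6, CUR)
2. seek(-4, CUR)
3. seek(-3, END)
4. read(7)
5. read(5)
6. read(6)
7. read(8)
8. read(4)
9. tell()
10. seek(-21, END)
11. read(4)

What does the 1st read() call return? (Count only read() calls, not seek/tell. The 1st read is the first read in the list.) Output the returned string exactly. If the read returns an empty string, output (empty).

After 1 (seek(+6, CUR)): offset=6
After 2 (seek(-4, CUR)): offset=2
After 3 (seek(-3, END)): offset=25
After 4 (read(7)): returned 'C4O', offset=28
After 5 (read(5)): returned '', offset=28
After 6 (read(6)): returned '', offset=28
After 7 (read(8)): returned '', offset=28
After 8 (read(4)): returned '', offset=28
After 9 (tell()): offset=28
After 10 (seek(-21, END)): offset=7
After 11 (read(4)): returned 'NEMI', offset=11

Answer: C4O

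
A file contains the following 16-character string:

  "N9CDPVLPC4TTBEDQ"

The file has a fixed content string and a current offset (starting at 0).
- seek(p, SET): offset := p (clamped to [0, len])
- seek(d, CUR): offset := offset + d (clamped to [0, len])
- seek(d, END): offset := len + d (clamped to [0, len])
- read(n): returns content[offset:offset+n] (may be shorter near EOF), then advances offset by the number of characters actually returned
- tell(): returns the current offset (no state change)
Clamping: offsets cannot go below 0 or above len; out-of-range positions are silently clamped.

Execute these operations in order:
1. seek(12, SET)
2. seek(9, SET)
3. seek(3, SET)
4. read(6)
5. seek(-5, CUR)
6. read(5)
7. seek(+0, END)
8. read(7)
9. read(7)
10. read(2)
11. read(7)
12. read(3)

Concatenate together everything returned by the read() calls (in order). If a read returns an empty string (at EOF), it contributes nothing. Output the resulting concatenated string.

Answer: DPVLPCPVLPC

Derivation:
After 1 (seek(12, SET)): offset=12
After 2 (seek(9, SET)): offset=9
After 3 (seek(3, SET)): offset=3
After 4 (read(6)): returned 'DPVLPC', offset=9
After 5 (seek(-5, CUR)): offset=4
After 6 (read(5)): returned 'PVLPC', offset=9
After 7 (seek(+0, END)): offset=16
After 8 (read(7)): returned '', offset=16
After 9 (read(7)): returned '', offset=16
After 10 (read(2)): returned '', offset=16
After 11 (read(7)): returned '', offset=16
After 12 (read(3)): returned '', offset=16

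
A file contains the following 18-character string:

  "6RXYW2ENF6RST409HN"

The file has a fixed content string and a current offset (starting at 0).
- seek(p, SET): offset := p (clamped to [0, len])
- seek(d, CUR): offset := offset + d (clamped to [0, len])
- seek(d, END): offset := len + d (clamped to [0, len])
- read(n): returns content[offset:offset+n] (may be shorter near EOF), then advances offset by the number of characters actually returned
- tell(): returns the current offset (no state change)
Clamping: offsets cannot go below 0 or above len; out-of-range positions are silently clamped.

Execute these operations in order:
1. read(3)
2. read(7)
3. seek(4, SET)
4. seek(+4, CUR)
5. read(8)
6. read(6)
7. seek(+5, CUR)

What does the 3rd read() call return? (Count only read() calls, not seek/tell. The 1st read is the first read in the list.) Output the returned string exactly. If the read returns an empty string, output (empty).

Answer: F6RST409

Derivation:
After 1 (read(3)): returned '6RX', offset=3
After 2 (read(7)): returned 'YW2ENF6', offset=10
After 3 (seek(4, SET)): offset=4
After 4 (seek(+4, CUR)): offset=8
After 5 (read(8)): returned 'F6RST409', offset=16
After 6 (read(6)): returned 'HN', offset=18
After 7 (seek(+5, CUR)): offset=18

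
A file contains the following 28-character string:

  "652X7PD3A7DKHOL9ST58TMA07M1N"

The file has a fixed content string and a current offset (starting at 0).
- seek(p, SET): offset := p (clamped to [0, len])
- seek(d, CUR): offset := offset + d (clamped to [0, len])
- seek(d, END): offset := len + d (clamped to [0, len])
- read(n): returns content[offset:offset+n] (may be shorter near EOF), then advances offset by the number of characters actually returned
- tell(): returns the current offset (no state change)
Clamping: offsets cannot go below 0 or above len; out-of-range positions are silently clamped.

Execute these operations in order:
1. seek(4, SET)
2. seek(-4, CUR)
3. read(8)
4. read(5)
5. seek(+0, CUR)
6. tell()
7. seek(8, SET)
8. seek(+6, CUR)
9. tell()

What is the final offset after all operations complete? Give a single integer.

Answer: 14

Derivation:
After 1 (seek(4, SET)): offset=4
After 2 (seek(-4, CUR)): offset=0
After 3 (read(8)): returned '652X7PD3', offset=8
After 4 (read(5)): returned 'A7DKH', offset=13
After 5 (seek(+0, CUR)): offset=13
After 6 (tell()): offset=13
After 7 (seek(8, SET)): offset=8
After 8 (seek(+6, CUR)): offset=14
After 9 (tell()): offset=14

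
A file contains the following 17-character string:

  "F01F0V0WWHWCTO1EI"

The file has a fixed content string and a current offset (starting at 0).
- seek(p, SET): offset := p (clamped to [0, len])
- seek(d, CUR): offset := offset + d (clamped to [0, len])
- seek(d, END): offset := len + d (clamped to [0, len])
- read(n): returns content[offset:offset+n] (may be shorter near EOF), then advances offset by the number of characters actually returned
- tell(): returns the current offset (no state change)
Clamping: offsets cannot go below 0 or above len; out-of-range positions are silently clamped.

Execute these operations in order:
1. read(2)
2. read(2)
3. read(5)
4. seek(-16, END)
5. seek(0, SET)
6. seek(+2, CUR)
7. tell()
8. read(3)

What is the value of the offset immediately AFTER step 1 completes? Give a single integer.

Answer: 2

Derivation:
After 1 (read(2)): returned 'F0', offset=2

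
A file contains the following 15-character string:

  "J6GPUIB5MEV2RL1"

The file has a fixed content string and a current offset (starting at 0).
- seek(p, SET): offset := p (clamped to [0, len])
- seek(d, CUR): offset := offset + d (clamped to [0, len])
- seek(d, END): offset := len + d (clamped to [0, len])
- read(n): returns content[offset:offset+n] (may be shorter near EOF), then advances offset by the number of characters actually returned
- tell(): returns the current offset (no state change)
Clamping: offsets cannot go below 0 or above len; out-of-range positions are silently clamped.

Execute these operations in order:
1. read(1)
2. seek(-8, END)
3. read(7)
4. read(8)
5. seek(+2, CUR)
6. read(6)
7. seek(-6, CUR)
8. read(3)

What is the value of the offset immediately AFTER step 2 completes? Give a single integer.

Answer: 7

Derivation:
After 1 (read(1)): returned 'J', offset=1
After 2 (seek(-8, END)): offset=7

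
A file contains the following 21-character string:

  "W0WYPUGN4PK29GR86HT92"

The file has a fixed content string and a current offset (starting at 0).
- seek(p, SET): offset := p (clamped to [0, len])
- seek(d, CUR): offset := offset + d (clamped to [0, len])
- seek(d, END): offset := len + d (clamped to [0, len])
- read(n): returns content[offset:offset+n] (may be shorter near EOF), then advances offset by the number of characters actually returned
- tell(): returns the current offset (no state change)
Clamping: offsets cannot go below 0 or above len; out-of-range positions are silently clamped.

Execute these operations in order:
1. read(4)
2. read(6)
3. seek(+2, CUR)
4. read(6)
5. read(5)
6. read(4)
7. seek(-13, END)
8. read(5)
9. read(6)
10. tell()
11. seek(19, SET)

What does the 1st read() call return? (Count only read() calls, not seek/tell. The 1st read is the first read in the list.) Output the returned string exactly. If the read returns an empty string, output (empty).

After 1 (read(4)): returned 'W0WY', offset=4
After 2 (read(6)): returned 'PUGN4P', offset=10
After 3 (seek(+2, CUR)): offset=12
After 4 (read(6)): returned '9GR86H', offset=18
After 5 (read(5)): returned 'T92', offset=21
After 6 (read(4)): returned '', offset=21
After 7 (seek(-13, END)): offset=8
After 8 (read(5)): returned '4PK29', offset=13
After 9 (read(6)): returned 'GR86HT', offset=19
After 10 (tell()): offset=19
After 11 (seek(19, SET)): offset=19

Answer: W0WY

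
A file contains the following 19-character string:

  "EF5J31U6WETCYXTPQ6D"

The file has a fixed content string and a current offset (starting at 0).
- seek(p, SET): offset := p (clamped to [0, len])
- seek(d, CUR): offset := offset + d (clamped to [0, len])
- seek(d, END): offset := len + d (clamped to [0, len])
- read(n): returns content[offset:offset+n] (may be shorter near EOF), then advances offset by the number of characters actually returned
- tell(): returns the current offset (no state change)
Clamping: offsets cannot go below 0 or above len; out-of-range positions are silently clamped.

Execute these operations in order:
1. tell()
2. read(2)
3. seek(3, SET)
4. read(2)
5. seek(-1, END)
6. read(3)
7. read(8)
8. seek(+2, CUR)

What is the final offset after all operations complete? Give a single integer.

Answer: 19

Derivation:
After 1 (tell()): offset=0
After 2 (read(2)): returned 'EF', offset=2
After 3 (seek(3, SET)): offset=3
After 4 (read(2)): returned 'J3', offset=5
After 5 (seek(-1, END)): offset=18
After 6 (read(3)): returned 'D', offset=19
After 7 (read(8)): returned '', offset=19
After 8 (seek(+2, CUR)): offset=19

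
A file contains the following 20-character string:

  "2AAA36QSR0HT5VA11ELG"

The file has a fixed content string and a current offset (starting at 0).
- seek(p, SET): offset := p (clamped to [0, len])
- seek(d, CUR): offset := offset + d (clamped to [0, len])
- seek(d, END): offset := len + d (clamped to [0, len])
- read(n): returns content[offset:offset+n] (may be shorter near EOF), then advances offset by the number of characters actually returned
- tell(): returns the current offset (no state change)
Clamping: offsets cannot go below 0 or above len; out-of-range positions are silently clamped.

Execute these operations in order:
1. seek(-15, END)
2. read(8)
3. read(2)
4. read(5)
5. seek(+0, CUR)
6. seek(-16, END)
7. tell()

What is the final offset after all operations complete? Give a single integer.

After 1 (seek(-15, END)): offset=5
After 2 (read(8)): returned '6QSR0HT5', offset=13
After 3 (read(2)): returned 'VA', offset=15
After 4 (read(5)): returned '11ELG', offset=20
After 5 (seek(+0, CUR)): offset=20
After 6 (seek(-16, END)): offset=4
After 7 (tell()): offset=4

Answer: 4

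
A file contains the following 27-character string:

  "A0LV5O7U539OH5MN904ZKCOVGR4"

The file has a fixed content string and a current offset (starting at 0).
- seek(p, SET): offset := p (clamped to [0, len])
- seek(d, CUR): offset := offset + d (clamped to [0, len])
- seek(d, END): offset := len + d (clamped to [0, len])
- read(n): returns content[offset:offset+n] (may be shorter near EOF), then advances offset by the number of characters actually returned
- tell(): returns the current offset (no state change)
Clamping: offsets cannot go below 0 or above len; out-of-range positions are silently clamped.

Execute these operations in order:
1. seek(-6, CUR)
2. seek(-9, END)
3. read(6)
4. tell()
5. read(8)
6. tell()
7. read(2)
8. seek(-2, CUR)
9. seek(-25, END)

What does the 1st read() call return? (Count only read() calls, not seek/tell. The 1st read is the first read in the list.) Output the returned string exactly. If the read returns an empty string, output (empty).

After 1 (seek(-6, CUR)): offset=0
After 2 (seek(-9, END)): offset=18
After 3 (read(6)): returned '4ZKCOV', offset=24
After 4 (tell()): offset=24
After 5 (read(8)): returned 'GR4', offset=27
After 6 (tell()): offset=27
After 7 (read(2)): returned '', offset=27
After 8 (seek(-2, CUR)): offset=25
After 9 (seek(-25, END)): offset=2

Answer: 4ZKCOV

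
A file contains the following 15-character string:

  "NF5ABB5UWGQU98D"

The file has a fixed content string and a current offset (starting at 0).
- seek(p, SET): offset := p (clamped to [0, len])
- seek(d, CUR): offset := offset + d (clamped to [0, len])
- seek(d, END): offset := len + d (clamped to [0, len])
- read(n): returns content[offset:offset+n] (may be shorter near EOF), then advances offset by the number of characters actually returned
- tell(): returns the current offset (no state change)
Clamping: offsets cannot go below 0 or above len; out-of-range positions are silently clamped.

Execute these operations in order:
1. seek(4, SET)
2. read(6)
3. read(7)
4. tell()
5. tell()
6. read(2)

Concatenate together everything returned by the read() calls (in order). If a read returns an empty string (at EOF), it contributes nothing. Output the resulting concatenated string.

Answer: BB5UWGQU98D

Derivation:
After 1 (seek(4, SET)): offset=4
After 2 (read(6)): returned 'BB5UWG', offset=10
After 3 (read(7)): returned 'QU98D', offset=15
After 4 (tell()): offset=15
After 5 (tell()): offset=15
After 6 (read(2)): returned '', offset=15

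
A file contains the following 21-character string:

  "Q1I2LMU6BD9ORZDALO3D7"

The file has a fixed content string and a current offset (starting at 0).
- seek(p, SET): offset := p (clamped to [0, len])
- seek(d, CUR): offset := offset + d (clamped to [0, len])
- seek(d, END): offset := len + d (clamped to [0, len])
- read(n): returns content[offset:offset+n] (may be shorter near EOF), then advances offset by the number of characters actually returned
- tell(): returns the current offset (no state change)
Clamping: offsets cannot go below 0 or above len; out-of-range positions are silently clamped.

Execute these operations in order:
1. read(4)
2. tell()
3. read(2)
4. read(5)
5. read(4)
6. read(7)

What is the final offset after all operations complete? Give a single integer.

Answer: 21

Derivation:
After 1 (read(4)): returned 'Q1I2', offset=4
After 2 (tell()): offset=4
After 3 (read(2)): returned 'LM', offset=6
After 4 (read(5)): returned 'U6BD9', offset=11
After 5 (read(4)): returned 'ORZD', offset=15
After 6 (read(7)): returned 'ALO3D7', offset=21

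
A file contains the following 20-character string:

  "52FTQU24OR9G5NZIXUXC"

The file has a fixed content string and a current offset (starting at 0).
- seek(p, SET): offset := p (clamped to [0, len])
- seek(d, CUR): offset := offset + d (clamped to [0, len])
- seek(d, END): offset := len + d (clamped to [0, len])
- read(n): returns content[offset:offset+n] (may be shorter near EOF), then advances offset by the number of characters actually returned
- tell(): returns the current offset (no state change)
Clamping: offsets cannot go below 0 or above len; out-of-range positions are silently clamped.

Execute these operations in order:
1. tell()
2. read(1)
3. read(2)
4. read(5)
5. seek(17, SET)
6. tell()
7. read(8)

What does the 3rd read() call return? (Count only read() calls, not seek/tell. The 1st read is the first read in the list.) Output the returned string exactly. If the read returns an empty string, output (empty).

After 1 (tell()): offset=0
After 2 (read(1)): returned '5', offset=1
After 3 (read(2)): returned '2F', offset=3
After 4 (read(5)): returned 'TQU24', offset=8
After 5 (seek(17, SET)): offset=17
After 6 (tell()): offset=17
After 7 (read(8)): returned 'UXC', offset=20

Answer: TQU24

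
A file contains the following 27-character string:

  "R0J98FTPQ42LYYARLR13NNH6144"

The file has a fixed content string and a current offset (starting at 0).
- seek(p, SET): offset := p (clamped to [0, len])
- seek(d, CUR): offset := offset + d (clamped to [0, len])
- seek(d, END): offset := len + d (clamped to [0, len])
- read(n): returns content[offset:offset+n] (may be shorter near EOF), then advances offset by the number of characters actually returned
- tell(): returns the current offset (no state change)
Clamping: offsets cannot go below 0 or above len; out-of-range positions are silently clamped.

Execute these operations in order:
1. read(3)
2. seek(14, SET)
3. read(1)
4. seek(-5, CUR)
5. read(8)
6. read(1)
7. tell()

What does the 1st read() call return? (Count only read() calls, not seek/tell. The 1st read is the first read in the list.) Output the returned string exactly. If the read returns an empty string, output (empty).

After 1 (read(3)): returned 'R0J', offset=3
After 2 (seek(14, SET)): offset=14
After 3 (read(1)): returned 'A', offset=15
After 4 (seek(-5, CUR)): offset=10
After 5 (read(8)): returned '2LYYARLR', offset=18
After 6 (read(1)): returned '1', offset=19
After 7 (tell()): offset=19

Answer: R0J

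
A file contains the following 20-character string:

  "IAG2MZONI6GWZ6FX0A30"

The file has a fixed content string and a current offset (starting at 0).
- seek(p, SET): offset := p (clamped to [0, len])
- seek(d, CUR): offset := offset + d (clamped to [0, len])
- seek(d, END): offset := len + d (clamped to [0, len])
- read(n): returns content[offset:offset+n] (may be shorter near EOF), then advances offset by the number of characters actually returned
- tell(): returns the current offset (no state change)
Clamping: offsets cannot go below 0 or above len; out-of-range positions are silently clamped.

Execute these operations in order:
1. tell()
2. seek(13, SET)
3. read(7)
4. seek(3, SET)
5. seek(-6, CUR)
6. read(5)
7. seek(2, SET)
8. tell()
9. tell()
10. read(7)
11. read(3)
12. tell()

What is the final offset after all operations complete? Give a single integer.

Answer: 12

Derivation:
After 1 (tell()): offset=0
After 2 (seek(13, SET)): offset=13
After 3 (read(7)): returned '6FX0A30', offset=20
After 4 (seek(3, SET)): offset=3
After 5 (seek(-6, CUR)): offset=0
After 6 (read(5)): returned 'IAG2M', offset=5
After 7 (seek(2, SET)): offset=2
After 8 (tell()): offset=2
After 9 (tell()): offset=2
After 10 (read(7)): returned 'G2MZONI', offset=9
After 11 (read(3)): returned '6GW', offset=12
After 12 (tell()): offset=12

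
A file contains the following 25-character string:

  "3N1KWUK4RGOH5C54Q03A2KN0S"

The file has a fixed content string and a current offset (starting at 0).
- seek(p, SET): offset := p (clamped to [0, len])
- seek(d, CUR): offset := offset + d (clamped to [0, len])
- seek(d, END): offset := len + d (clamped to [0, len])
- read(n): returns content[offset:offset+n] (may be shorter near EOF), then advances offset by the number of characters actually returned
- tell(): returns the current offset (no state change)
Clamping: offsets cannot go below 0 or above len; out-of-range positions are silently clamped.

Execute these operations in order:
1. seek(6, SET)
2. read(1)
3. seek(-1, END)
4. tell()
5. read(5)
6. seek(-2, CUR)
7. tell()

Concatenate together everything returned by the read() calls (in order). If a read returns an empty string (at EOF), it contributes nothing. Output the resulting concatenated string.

After 1 (seek(6, SET)): offset=6
After 2 (read(1)): returned 'K', offset=7
After 3 (seek(-1, END)): offset=24
After 4 (tell()): offset=24
After 5 (read(5)): returned 'S', offset=25
After 6 (seek(-2, CUR)): offset=23
After 7 (tell()): offset=23

Answer: KS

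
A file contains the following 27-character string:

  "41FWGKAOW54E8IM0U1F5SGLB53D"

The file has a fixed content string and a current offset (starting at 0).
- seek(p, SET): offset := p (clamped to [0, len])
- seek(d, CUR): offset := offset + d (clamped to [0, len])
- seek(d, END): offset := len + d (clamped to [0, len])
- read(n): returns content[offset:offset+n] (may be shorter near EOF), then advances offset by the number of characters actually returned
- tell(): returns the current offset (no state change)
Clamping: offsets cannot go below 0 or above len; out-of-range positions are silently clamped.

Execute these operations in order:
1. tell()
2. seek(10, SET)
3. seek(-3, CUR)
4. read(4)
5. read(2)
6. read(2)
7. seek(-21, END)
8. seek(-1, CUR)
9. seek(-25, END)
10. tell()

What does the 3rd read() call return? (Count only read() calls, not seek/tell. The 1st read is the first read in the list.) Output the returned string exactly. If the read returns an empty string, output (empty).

After 1 (tell()): offset=0
After 2 (seek(10, SET)): offset=10
After 3 (seek(-3, CUR)): offset=7
After 4 (read(4)): returned 'OW54', offset=11
After 5 (read(2)): returned 'E8', offset=13
After 6 (read(2)): returned 'IM', offset=15
After 7 (seek(-21, END)): offset=6
After 8 (seek(-1, CUR)): offset=5
After 9 (seek(-25, END)): offset=2
After 10 (tell()): offset=2

Answer: IM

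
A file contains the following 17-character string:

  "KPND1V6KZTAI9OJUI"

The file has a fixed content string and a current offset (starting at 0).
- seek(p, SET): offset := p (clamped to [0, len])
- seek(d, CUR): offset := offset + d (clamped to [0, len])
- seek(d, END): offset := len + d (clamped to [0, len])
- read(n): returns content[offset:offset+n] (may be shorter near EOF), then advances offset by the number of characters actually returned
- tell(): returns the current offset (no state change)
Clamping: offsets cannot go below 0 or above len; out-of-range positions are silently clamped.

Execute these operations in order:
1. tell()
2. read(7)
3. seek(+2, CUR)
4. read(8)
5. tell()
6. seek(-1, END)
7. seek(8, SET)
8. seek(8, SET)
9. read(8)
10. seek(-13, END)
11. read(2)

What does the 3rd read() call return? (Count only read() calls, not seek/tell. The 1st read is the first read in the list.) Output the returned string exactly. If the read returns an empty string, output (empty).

After 1 (tell()): offset=0
After 2 (read(7)): returned 'KPND1V6', offset=7
After 3 (seek(+2, CUR)): offset=9
After 4 (read(8)): returned 'TAI9OJUI', offset=17
After 5 (tell()): offset=17
After 6 (seek(-1, END)): offset=16
After 7 (seek(8, SET)): offset=8
After 8 (seek(8, SET)): offset=8
After 9 (read(8)): returned 'ZTAI9OJU', offset=16
After 10 (seek(-13, END)): offset=4
After 11 (read(2)): returned '1V', offset=6

Answer: ZTAI9OJU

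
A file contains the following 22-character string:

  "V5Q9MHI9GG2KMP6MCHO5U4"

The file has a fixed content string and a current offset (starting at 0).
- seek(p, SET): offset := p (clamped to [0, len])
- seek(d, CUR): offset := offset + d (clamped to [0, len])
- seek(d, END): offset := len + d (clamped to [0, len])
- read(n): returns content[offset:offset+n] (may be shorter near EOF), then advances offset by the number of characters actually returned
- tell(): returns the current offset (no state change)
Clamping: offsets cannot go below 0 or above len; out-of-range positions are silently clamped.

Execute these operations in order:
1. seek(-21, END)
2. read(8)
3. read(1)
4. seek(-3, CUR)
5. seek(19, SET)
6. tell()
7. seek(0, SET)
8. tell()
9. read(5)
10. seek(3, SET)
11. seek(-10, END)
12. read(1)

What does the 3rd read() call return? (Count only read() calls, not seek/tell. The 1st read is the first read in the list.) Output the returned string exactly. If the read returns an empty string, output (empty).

After 1 (seek(-21, END)): offset=1
After 2 (read(8)): returned '5Q9MHI9G', offset=9
After 3 (read(1)): returned 'G', offset=10
After 4 (seek(-3, CUR)): offset=7
After 5 (seek(19, SET)): offset=19
After 6 (tell()): offset=19
After 7 (seek(0, SET)): offset=0
After 8 (tell()): offset=0
After 9 (read(5)): returned 'V5Q9M', offset=5
After 10 (seek(3, SET)): offset=3
After 11 (seek(-10, END)): offset=12
After 12 (read(1)): returned 'M', offset=13

Answer: V5Q9M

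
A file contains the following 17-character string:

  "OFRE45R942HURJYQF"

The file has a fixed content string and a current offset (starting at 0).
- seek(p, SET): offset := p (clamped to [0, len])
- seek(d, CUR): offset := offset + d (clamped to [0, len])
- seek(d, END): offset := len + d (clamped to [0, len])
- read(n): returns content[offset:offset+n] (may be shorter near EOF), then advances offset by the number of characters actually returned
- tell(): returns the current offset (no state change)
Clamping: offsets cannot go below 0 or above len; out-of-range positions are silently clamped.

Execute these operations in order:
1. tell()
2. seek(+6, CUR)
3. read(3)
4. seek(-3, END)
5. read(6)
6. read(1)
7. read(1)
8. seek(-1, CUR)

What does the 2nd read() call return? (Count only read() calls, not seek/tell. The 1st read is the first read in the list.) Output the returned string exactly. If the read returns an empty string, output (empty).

Answer: YQF

Derivation:
After 1 (tell()): offset=0
After 2 (seek(+6, CUR)): offset=6
After 3 (read(3)): returned 'R94', offset=9
After 4 (seek(-3, END)): offset=14
After 5 (read(6)): returned 'YQF', offset=17
After 6 (read(1)): returned '', offset=17
After 7 (read(1)): returned '', offset=17
After 8 (seek(-1, CUR)): offset=16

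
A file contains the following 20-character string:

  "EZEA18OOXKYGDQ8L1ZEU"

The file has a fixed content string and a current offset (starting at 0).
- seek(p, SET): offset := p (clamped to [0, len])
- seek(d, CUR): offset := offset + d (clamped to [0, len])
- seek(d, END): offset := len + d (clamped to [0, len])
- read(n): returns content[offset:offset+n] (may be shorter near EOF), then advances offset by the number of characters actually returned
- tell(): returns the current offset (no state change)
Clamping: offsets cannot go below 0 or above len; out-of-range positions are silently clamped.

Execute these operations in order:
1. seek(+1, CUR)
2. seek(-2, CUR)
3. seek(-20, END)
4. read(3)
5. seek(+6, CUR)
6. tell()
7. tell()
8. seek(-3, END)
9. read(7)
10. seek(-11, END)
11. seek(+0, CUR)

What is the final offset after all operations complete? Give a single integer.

After 1 (seek(+1, CUR)): offset=1
After 2 (seek(-2, CUR)): offset=0
After 3 (seek(-20, END)): offset=0
After 4 (read(3)): returned 'EZE', offset=3
After 5 (seek(+6, CUR)): offset=9
After 6 (tell()): offset=9
After 7 (tell()): offset=9
After 8 (seek(-3, END)): offset=17
After 9 (read(7)): returned 'ZEU', offset=20
After 10 (seek(-11, END)): offset=9
After 11 (seek(+0, CUR)): offset=9

Answer: 9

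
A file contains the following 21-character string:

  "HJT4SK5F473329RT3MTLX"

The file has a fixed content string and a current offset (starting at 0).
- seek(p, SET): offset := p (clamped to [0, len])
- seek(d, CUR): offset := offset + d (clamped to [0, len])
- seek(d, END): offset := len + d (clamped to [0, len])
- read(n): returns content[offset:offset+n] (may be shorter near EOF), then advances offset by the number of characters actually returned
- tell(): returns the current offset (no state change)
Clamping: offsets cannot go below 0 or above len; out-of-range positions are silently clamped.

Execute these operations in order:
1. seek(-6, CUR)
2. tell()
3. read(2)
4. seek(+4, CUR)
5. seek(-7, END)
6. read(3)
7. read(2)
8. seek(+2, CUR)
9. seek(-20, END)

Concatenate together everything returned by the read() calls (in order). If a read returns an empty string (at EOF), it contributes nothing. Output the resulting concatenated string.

After 1 (seek(-6, CUR)): offset=0
After 2 (tell()): offset=0
After 3 (read(2)): returned 'HJ', offset=2
After 4 (seek(+4, CUR)): offset=6
After 5 (seek(-7, END)): offset=14
After 6 (read(3)): returned 'RT3', offset=17
After 7 (read(2)): returned 'MT', offset=19
After 8 (seek(+2, CUR)): offset=21
After 9 (seek(-20, END)): offset=1

Answer: HJRT3MT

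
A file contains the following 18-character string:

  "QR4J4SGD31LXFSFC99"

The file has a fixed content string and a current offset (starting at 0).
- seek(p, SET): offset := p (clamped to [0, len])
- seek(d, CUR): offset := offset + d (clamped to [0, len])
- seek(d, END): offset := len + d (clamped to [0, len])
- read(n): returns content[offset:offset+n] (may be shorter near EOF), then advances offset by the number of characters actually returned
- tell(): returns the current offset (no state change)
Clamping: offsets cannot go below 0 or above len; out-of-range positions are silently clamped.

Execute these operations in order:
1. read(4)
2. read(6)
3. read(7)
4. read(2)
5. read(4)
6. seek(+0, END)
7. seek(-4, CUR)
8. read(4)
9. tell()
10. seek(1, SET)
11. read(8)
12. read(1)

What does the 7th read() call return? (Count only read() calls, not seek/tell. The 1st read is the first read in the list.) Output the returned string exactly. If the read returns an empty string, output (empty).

Answer: R4J4SGD3

Derivation:
After 1 (read(4)): returned 'QR4J', offset=4
After 2 (read(6)): returned '4SGD31', offset=10
After 3 (read(7)): returned 'LXFSFC9', offset=17
After 4 (read(2)): returned '9', offset=18
After 5 (read(4)): returned '', offset=18
After 6 (seek(+0, END)): offset=18
After 7 (seek(-4, CUR)): offset=14
After 8 (read(4)): returned 'FC99', offset=18
After 9 (tell()): offset=18
After 10 (seek(1, SET)): offset=1
After 11 (read(8)): returned 'R4J4SGD3', offset=9
After 12 (read(1)): returned '1', offset=10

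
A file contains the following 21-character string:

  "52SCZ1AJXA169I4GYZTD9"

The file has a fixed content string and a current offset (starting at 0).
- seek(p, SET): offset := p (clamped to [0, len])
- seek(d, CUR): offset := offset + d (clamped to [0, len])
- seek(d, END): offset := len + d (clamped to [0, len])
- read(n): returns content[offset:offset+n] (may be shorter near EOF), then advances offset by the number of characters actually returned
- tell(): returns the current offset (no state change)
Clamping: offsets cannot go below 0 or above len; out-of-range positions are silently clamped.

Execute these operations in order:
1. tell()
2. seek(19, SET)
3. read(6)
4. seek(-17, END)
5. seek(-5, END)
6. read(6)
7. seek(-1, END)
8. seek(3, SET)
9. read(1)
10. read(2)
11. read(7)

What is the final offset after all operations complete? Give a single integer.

Answer: 13

Derivation:
After 1 (tell()): offset=0
After 2 (seek(19, SET)): offset=19
After 3 (read(6)): returned 'D9', offset=21
After 4 (seek(-17, END)): offset=4
After 5 (seek(-5, END)): offset=16
After 6 (read(6)): returned 'YZTD9', offset=21
After 7 (seek(-1, END)): offset=20
After 8 (seek(3, SET)): offset=3
After 9 (read(1)): returned 'C', offset=4
After 10 (read(2)): returned 'Z1', offset=6
After 11 (read(7)): returned 'AJXA169', offset=13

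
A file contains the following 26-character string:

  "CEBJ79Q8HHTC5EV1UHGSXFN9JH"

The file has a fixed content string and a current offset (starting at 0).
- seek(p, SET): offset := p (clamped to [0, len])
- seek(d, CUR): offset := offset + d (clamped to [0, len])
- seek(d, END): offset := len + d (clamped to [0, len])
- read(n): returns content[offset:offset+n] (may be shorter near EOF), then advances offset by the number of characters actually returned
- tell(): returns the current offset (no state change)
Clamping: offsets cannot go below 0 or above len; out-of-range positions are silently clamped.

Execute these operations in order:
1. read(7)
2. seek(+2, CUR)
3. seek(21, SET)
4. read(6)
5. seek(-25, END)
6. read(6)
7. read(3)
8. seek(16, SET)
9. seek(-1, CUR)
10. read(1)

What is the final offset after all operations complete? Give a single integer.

After 1 (read(7)): returned 'CEBJ79Q', offset=7
After 2 (seek(+2, CUR)): offset=9
After 3 (seek(21, SET)): offset=21
After 4 (read(6)): returned 'FN9JH', offset=26
After 5 (seek(-25, END)): offset=1
After 6 (read(6)): returned 'EBJ79Q', offset=7
After 7 (read(3)): returned '8HH', offset=10
After 8 (seek(16, SET)): offset=16
After 9 (seek(-1, CUR)): offset=15
After 10 (read(1)): returned '1', offset=16

Answer: 16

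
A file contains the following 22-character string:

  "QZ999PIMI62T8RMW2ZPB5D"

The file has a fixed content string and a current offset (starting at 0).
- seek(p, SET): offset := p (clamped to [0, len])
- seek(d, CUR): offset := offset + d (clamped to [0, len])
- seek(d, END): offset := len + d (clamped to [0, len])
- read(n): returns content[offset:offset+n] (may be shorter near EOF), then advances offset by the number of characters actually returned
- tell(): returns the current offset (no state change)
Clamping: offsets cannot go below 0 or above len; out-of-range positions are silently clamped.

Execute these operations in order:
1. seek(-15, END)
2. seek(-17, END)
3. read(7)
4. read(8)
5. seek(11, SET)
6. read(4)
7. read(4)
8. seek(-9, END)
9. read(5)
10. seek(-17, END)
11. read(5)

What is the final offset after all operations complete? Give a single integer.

After 1 (seek(-15, END)): offset=7
After 2 (seek(-17, END)): offset=5
After 3 (read(7)): returned 'PIMI62T', offset=12
After 4 (read(8)): returned '8RMW2ZPB', offset=20
After 5 (seek(11, SET)): offset=11
After 6 (read(4)): returned 'T8RM', offset=15
After 7 (read(4)): returned 'W2ZP', offset=19
After 8 (seek(-9, END)): offset=13
After 9 (read(5)): returned 'RMW2Z', offset=18
After 10 (seek(-17, END)): offset=5
After 11 (read(5)): returned 'PIMI6', offset=10

Answer: 10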